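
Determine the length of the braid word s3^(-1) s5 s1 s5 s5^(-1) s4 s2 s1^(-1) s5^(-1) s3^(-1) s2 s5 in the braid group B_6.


The word length counts the number of generators (including inverses).
Listing each generator: s3^(-1), s5, s1, s5, s5^(-1), s4, s2, s1^(-1), s5^(-1), s3^(-1), s2, s5
There are 12 generators in this braid word.

12


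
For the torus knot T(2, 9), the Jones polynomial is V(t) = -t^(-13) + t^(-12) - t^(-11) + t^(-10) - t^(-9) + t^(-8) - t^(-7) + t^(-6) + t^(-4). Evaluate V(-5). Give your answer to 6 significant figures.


Substituting t = -5 into V(t) = -t^(-13) + t^(-12) - t^(-11) + t^(-10) - t^(-9) + t^(-8) - t^(-7) + t^(-6) + t^(-4):
  (-)t^(-13) = 8.192e-10
  (+)t^(-12) = 4.096e-09
  (-)t^(-11) = 2.048e-08
  (+)t^(-10) = 1.024e-07
  (-)t^(-9) = 5.12e-07
  (+)t^(-8) = 2.56e-06
  (-)t^(-7) = 1.28e-05
  (+)t^(-6) = 6.4e-05
  (+)t^(-4) = 0.0016
Sum = (8.192e-10) + (4.096e-09) + (2.048e-08) + (1.024e-07) + (5.12e-07) + (2.56e-06) + (1.28e-05) + (6.4e-05) + (0.0016)
= 0.001679999795
Rounded to 6 significant figures: 0.00168

0.00168


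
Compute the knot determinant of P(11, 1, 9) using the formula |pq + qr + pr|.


Step 1: Compute pq + qr + pr.
pq = 11*1 = 11
qr = 1*9 = 9
pr = 11*9 = 99
pq + qr + pr = 11 + 9 + 99 = 119
Step 2: Take absolute value.
det(P(11,1,9)) = |119| = 119

119


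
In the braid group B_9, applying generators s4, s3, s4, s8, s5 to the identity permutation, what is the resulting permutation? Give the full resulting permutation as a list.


Starting with identity [1, 2, 3, 4, 5, 6, 7, 8, 9].
Apply generators in sequence:
  After s4: [1, 2, 3, 5, 4, 6, 7, 8, 9]
  After s3: [1, 2, 5, 3, 4, 6, 7, 8, 9]
  After s4: [1, 2, 5, 4, 3, 6, 7, 8, 9]
  After s8: [1, 2, 5, 4, 3, 6, 7, 9, 8]
  After s5: [1, 2, 5, 4, 6, 3, 7, 9, 8]
Final permutation: [1, 2, 5, 4, 6, 3, 7, 9, 8]

[1, 2, 5, 4, 6, 3, 7, 9, 8]


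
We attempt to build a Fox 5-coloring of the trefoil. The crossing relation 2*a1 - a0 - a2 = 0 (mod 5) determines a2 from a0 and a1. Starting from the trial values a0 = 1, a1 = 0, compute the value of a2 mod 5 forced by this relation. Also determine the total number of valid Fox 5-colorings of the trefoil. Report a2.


Step 1: Apply the given crossing relation 2*a1 - a0 - a2 = 0 (mod 5).
  a2 = 2*a1 - a0 mod 5
  a2 = 2*0 - 1 mod 5
  a2 = 0 - 1 mod 5
  a2 = -1 mod 5 = 4
Step 2: The trefoil has determinant 3.
  Number of Fox p-colorings (p prime) is p^2 if p = 3, else p.
  Since 5 does not divide 3, only trivial (constant) colorings exist.
  (So the trial a0 = 1, a1 = 0 with a0 != a1 does NOT extend to a valid coloring of the whole trefoil: the other two crossing relations require 3*(a1 - a0) = 0 (mod 5), which fails.)
  Total colorings = 5
Step 3: a2 = 4, total Fox 5-colorings = 5

4


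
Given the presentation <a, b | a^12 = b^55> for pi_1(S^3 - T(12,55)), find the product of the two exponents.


The relation is a^12 = b^55.
Product of exponents = 12 * 55
= 660

660


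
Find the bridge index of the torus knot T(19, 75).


The bridge number of T(p,q) is min(p,q).
min(19, 75) = 19

19


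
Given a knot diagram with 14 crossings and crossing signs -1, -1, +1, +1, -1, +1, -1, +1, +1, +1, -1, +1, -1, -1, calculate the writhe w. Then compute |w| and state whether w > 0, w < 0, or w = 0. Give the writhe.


Step 1: Count positive crossings (+1).
Positive crossings: 7
Step 2: Count negative crossings (-1).
Negative crossings: 7
Step 3: Writhe = (positive) - (negative)
w = 7 - 7 = 0
Step 4: |w| = 0, and w is zero

0


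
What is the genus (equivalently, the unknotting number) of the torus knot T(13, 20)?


For a torus knot T(p,q), both the unknotting number and genus equal (p-1)(q-1)/2.
= (13-1)(20-1)/2
= 12*19/2
= 228/2 = 114

114


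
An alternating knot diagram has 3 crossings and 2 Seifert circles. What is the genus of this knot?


For alternating knots, g = (c - s + 1)/2.
= (3 - 2 + 1)/2
= 2/2 = 1

1


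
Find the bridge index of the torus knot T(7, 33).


The bridge number of T(p,q) is min(p,q).
min(7, 33) = 7

7


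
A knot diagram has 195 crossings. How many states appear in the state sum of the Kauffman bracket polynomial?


Each crossing contributes 2 choices (A-smoothing or B-smoothing).
Total states = 2^195 = 50216813883093446110686315385661331328818843555712276103168

50216813883093446110686315385661331328818843555712276103168


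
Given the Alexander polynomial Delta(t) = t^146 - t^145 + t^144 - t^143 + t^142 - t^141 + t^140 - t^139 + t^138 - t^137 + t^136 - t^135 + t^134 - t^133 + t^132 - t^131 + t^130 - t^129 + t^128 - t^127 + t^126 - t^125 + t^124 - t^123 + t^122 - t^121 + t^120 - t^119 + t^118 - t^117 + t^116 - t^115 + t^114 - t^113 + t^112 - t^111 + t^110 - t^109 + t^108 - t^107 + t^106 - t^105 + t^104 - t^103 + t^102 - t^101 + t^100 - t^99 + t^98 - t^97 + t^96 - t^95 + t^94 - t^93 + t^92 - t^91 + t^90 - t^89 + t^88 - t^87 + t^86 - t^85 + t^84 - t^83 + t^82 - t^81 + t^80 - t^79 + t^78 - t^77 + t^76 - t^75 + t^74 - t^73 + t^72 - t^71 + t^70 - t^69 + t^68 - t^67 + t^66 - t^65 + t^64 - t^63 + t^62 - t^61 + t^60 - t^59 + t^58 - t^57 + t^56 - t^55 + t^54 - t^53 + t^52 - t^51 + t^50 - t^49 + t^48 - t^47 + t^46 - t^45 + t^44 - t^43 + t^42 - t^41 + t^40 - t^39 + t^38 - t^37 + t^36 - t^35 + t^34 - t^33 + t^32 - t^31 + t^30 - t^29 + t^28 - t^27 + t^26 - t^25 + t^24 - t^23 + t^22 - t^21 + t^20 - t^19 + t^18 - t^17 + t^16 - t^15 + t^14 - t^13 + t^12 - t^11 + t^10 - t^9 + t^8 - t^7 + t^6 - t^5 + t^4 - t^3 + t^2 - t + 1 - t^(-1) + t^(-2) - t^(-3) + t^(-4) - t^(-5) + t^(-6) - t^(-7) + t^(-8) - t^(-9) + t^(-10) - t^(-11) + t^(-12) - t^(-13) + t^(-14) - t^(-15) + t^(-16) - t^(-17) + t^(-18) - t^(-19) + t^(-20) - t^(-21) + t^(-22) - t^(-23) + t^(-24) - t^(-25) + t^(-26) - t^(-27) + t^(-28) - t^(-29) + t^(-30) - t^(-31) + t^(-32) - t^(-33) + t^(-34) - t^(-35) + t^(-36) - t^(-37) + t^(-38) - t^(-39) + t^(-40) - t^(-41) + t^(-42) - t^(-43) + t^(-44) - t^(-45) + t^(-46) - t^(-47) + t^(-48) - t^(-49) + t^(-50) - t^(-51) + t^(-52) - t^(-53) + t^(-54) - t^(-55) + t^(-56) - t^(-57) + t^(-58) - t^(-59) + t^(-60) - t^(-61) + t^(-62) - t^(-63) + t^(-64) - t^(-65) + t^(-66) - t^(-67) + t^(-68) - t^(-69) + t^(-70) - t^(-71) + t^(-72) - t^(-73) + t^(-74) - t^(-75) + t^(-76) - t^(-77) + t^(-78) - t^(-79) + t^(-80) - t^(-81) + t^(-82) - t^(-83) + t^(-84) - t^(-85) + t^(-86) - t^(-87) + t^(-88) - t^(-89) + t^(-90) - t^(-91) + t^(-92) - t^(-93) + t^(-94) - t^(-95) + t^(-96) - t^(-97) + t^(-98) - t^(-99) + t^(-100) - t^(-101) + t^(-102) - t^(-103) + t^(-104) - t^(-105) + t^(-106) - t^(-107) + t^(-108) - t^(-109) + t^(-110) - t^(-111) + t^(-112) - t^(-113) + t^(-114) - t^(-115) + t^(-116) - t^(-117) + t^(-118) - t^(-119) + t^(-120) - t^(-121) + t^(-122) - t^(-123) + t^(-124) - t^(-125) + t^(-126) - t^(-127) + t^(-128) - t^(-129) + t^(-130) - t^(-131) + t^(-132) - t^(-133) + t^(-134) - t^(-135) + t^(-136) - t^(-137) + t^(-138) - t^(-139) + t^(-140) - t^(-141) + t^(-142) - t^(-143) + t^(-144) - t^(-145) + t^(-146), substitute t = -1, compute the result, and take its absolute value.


Step 1: The polynomial has 293 terms with alternating signs, exponents from 146 down to -146.
Step 2: Substitute t = -1. The i-th term has coefficient (-1)^i and exponent (m-i),
  so its value is (-1)^i * (-1)^(m-i) = (-1)^m = 1 for every i.
Step 3: All 293 terms equal 1, so Delta(-1) = 293 * (1) = 293
Step 4: |Delta(-1)| = 293

293


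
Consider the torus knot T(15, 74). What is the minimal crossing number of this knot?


For a torus knot T(p, q) with gcd(p,q)=1,
the crossing number is min(p*(q-1), q*(p-1)).
p*(q-1) = 15*73 = 1095
q*(p-1) = 74*14 = 1036
min(1095, 1036) = 1036

1036


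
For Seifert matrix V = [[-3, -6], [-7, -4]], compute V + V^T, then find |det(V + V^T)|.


Step 1: Form V + V^T where V = [[-3, -6], [-7, -4]]
  V^T = [[-3, -7], [-6, -4]]
  V + V^T = [[-6, -13], [-13, -8]]
Step 2: det(V + V^T) = (-6)*(-8) - (-13)*(-13)
  = 48 - 169 = -121
Step 3: Knot determinant = |det(V + V^T)| = |-121| = 121

121


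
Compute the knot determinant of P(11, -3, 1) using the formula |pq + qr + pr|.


Step 1: Compute pq + qr + pr.
pq = 11*(-3) = -33
qr = (-3)*1 = -3
pr = 11*1 = 11
pq + qr + pr = -33 + (-3) + 11 = -25
Step 2: Take absolute value.
det(P(11,-3,1)) = |-25| = 25

25


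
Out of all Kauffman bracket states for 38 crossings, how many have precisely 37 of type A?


We choose which 37 of 38 crossings get A-smoothings.
C(38, 37) = 38! / (37! * 1!)
= 38

38


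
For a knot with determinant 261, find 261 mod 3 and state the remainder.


Step 1: A knot is p-colorable if and only if p divides its determinant.
Step 2: Compute 261 mod 3.
261 = 87 * 3 + 0
Step 3: 261 mod 3 = 0
Step 4: The knot is 3-colorable: yes

0


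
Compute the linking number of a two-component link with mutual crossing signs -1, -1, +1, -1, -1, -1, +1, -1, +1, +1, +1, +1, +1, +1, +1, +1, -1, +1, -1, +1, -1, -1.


Step 1: Count positive crossings: 12
Step 2: Count negative crossings: 10
Step 3: Sum of signs = 12 - 10 = 2
Step 4: Linking number = sum/2 = 2/2 = 1

1


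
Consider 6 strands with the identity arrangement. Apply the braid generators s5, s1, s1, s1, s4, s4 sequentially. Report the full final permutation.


Starting with identity [1, 2, 3, 4, 5, 6].
Apply generators in sequence:
  After s5: [1, 2, 3, 4, 6, 5]
  After s1: [2, 1, 3, 4, 6, 5]
  After s1: [1, 2, 3, 4, 6, 5]
  After s1: [2, 1, 3, 4, 6, 5]
  After s4: [2, 1, 3, 6, 4, 5]
  After s4: [2, 1, 3, 4, 6, 5]
Final permutation: [2, 1, 3, 4, 6, 5]

[2, 1, 3, 4, 6, 5]


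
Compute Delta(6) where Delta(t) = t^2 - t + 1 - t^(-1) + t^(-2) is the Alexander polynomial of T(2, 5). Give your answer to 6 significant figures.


Substituting t = 6 into Delta(t) = t^2 - t + 1 - t^(-1) + t^(-2):
Term values: (36) + (-6) + (1) + (-0.166667) + (0.0277778)
Sum = 30.86111111
Rounded to 6 significant figures: 30.8611

30.8611


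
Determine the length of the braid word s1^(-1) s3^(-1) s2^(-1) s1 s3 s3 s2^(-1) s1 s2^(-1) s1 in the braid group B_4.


The word length counts the number of generators (including inverses).
Listing each generator: s1^(-1), s3^(-1), s2^(-1), s1, s3, s3, s2^(-1), s1, s2^(-1), s1
There are 10 generators in this braid word.

10


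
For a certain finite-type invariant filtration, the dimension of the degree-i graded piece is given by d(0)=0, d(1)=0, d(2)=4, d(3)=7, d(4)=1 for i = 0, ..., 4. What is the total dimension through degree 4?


Total dimension = d(0) + d(1) + ... + d(4)
= 0 + 0 + 4 + 7 + 1
= 12

12


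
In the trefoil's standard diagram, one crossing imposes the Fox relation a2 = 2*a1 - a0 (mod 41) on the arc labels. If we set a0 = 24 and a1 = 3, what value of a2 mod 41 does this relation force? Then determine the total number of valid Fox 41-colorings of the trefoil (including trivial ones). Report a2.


Step 1: Apply the given crossing relation 2*a1 - a0 - a2 = 0 (mod 41).
  a2 = 2*a1 - a0 mod 41
  a2 = 2*3 - 24 mod 41
  a2 = 6 - 24 mod 41
  a2 = -18 mod 41 = 23
Step 2: The trefoil has determinant 3.
  Number of Fox p-colorings (p prime) is p^2 if p = 3, else p.
  Since 41 does not divide 3, only trivial (constant) colorings exist.
  (So the trial a0 = 24, a1 = 3 with a0 != a1 does NOT extend to a valid coloring of the whole trefoil: the other two crossing relations require 3*(a1 - a0) = 0 (mod 41), which fails.)
  Total colorings = 41
Step 3: a2 = 23, total Fox 41-colorings = 41

23


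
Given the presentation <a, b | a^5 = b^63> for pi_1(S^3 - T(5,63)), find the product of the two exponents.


The relation is a^5 = b^63.
Product of exponents = 5 * 63
= 315

315


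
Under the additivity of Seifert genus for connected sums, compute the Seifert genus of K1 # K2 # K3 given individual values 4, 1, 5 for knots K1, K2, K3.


The Seifert genus is additive under connected sum.
Seifert genus(K1 # K2 # K3) = (4) + (1) + (5)
= 10

10


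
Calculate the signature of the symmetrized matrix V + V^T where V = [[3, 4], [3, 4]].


Step 1: V + V^T = [[6, 7], [7, 8]]
Step 2: trace = 14, det = -1
Step 3: Discriminant = 14^2 - 4*(-1) = 200
Step 4: Eigenvalues: 14.0711, -0.0710678
Step 5: Signature = (# positive eigenvalues) - (# negative eigenvalues) = 0

0


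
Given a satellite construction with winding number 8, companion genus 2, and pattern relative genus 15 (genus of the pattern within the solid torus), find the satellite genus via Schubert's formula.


Schubert: g(satellite) = g_rel(pattern) + |winding| * g(companion),
where g_rel(pattern) is the genus of the pattern relative to the solid torus.
= 15 + 8 * 2
= 15 + 16 = 31

31


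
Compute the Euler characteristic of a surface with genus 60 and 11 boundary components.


chi = 2 - 2g - b
= 2 - 2*60 - 11
= 2 - 120 - 11 = -129

-129


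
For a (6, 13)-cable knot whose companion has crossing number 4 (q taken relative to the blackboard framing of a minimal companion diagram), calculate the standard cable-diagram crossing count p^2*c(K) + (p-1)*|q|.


Step 1: Each of the c(K) crossings of the companion diagram becomes p*p = p^2 crossings among the p parallel strands, and each of the |q| twists s_1 s_2 ... s_(p-1) adds (p-1) crossings.
  Crossings = p^2 * c(K) + (p-1)*|q|
Step 2: = 6^2 * 4 + (6-1)*13
Step 3: = 36*4 + 5*13
Step 4: = 144 + 65 = 209

209


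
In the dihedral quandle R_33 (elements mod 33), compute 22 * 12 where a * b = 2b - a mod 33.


22 * 12 = 2*12 - 22 mod 33
= 24 - 22 mod 33
= 2 mod 33 = 2

2


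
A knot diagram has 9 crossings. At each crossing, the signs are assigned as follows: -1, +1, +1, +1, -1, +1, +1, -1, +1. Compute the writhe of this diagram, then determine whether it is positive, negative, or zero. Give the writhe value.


Step 1: Count positive crossings (+1).
Positive crossings: 6
Step 2: Count negative crossings (-1).
Negative crossings: 3
Step 3: Writhe = (positive) - (negative)
w = 6 - 3 = 3
Step 4: |w| = 3, and w is positive

3


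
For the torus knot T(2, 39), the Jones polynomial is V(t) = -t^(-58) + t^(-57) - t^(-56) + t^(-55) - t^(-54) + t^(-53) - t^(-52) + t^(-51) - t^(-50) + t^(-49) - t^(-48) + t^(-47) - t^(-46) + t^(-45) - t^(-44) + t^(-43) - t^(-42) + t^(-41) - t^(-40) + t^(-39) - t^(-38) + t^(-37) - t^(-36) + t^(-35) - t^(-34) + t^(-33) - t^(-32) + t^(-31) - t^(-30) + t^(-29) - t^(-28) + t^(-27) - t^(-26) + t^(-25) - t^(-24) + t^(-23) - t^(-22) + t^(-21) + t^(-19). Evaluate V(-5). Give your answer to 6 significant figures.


Substituting t = -5 into V(t) = -t^(-58) + t^(-57) - t^(-56) + t^(-55) - t^(-54) + t^(-53) - t^(-52) + t^(-51) - t^(-50) + t^(-49) - t^(-48) + t^(-47) - t^(-46) + t^(-45) - t^(-44) + t^(-43) - t^(-42) + t^(-41) - t^(-40) + t^(-39) - t^(-38) + t^(-37) - t^(-36) + t^(-35) - t^(-34) + t^(-33) - t^(-32) + t^(-31) - t^(-30) + t^(-29) - t^(-28) + t^(-27) - t^(-26) + t^(-25) - t^(-24) + t^(-23) - t^(-22) + t^(-21) + t^(-19):
  (-)t^(-58) = -2.8823e-41
  (+)t^(-57) = -1.44115e-40
  (-)t^(-56) = -7.20576e-40
  (+)t^(-55) = -3.60288e-39
  (-)t^(-54) = -1.80144e-38
  (+)t^(-53) = -9.0072e-38
  (-)t^(-52) = -4.5036e-37
  (+)t^(-51) = -2.2518e-36
  (-)t^(-50) = -1.1259e-35
  (+)t^(-49) = -5.6295e-35
  (-)t^(-48) = -2.81475e-34
  (+)t^(-47) = -1.40737e-33
  (-)t^(-46) = -7.03687e-33
  (+)t^(-45) = -3.51844e-32
  (-)t^(-44) = -1.75922e-31
  (+)t^(-43) = -8.79609e-31
  (-)t^(-42) = -4.39805e-30
  (+)t^(-41) = -2.19902e-29
  (-)t^(-40) = -1.09951e-28
  (+)t^(-39) = -5.49756e-28
  (-)t^(-38) = -2.74878e-27
  (+)t^(-37) = -1.37439e-26
  (-)t^(-36) = -6.87195e-26
  (+)t^(-35) = -3.43597e-25
  (-)t^(-34) = -1.71799e-24
  (+)t^(-33) = -8.58993e-24
  (-)t^(-32) = -4.29497e-23
  (+)t^(-31) = -2.14748e-22
  (-)t^(-30) = -1.07374e-21
  (+)t^(-29) = -5.36871e-21
  (-)t^(-28) = -2.68435e-20
  (+)t^(-27) = -1.34218e-19
  (-)t^(-26) = -6.71089e-19
  (+)t^(-25) = -3.35544e-18
  (-)t^(-24) = -1.67772e-17
  (+)t^(-23) = -8.38861e-17
  (-)t^(-22) = -4.1943e-16
  (+)t^(-21) = -2.09715e-15
  (+)t^(-19) = -5.24288e-14
Sum = (-2.8823e-41) + (-1.44115e-40) + (-7.20576e-40) + (-3.60288e-39) + (-1.80144e-38) + (-9.0072e-38) + (-4.5036e-37) + (-2.2518e-36) + (-1.1259e-35) + (-5.6295e-35) + (-2.81475e-34) + (-1.40737e-33) + (-7.03687e-33) + (-3.51844e-32) + (-1.75922e-31) + (-8.79609e-31) + (-4.39805e-30) + (-2.19902e-29) + (-1.09951e-28) + (-5.49756e-28) + (-2.74878e-27) + (-1.37439e-26) + (-6.87195e-26) + (-3.43597e-25) + (-1.71799e-24) + (-8.58993e-24) + (-4.29497e-23) + (-2.14748e-22) + (-1.07374e-21) + (-5.36871e-21) + (-2.68435e-20) + (-1.34218e-19) + (-6.71089e-19) + (-3.35544e-18) + (-1.67772e-17) + (-8.38861e-17) + (-4.1943e-16) + (-2.09715e-15) + (-5.24288e-14)
= -5.505024e-14
Rounded to 6 significant figures: -5.50502e-14

-5.50502e-14


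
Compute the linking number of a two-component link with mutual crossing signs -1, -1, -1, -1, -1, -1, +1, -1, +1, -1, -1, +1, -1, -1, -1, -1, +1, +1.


Step 1: Count positive crossings: 5
Step 2: Count negative crossings: 13
Step 3: Sum of signs = 5 - 13 = -8
Step 4: Linking number = sum/2 = -8/2 = -4

-4


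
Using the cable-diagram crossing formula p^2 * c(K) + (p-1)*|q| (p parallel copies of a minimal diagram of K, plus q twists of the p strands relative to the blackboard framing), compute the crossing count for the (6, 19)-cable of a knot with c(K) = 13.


Step 1: Each of the c(K) crossings of the companion diagram becomes p*p = p^2 crossings among the p parallel strands, and each of the |q| twists s_1 s_2 ... s_(p-1) adds (p-1) crossings.
  Crossings = p^2 * c(K) + (p-1)*|q|
Step 2: = 6^2 * 13 + (6-1)*19
Step 3: = 36*13 + 5*19
Step 4: = 468 + 95 = 563

563


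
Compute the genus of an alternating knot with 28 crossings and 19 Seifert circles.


For alternating knots, g = (c - s + 1)/2.
= (28 - 19 + 1)/2
= 10/2 = 5

5


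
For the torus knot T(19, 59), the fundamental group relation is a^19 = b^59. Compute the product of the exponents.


The relation is a^19 = b^59.
Product of exponents = 19 * 59
= 1121

1121


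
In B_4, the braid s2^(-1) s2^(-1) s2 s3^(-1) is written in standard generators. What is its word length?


The word length counts the number of generators (including inverses).
Listing each generator: s2^(-1), s2^(-1), s2, s3^(-1)
There are 4 generators in this braid word.

4


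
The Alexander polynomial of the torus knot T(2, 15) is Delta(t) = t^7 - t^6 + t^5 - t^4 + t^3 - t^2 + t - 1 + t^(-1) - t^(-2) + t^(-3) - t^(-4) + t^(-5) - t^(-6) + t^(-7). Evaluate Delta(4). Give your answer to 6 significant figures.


Substituting t = 4 into Delta(t) = t^7 - t^6 + t^5 - t^4 + t^3 - t^2 + t - 1 + t^(-1) - t^(-2) + t^(-3) - t^(-4) + t^(-5) - t^(-6) + t^(-7):
Term values: (16384) + (-4096) + (1024) + (-256) + (64) + (-16) + (4) + (-1) + (0.25) + (-0.0625) + (0.015625) + (-0.00390625) + (0.000976562) + (-0.000244141) + (6.10352e-05)
Sum = 13107.20001
Rounded to 6 significant figures: 13107.2

13107.2


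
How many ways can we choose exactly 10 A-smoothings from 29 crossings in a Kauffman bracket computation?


We choose which 10 of 29 crossings get A-smoothings.
C(29, 10) = 29! / (10! * 19!)
= 20030010

20030010


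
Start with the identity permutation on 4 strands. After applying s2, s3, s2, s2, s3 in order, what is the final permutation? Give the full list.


Starting with identity [1, 2, 3, 4].
Apply generators in sequence:
  After s2: [1, 3, 2, 4]
  After s3: [1, 3, 4, 2]
  After s2: [1, 4, 3, 2]
  After s2: [1, 3, 4, 2]
  After s3: [1, 3, 2, 4]
Final permutation: [1, 3, 2, 4]

[1, 3, 2, 4]


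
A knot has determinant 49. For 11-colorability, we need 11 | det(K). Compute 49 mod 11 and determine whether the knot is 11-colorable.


Step 1: A knot is p-colorable if and only if p divides its determinant.
Step 2: Compute 49 mod 11.
49 = 4 * 11 + 5
Step 3: 49 mod 11 = 5
Step 4: The knot is 11-colorable: no

5


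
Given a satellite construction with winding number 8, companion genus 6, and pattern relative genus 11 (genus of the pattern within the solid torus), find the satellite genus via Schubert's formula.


Schubert: g(satellite) = g_rel(pattern) + |winding| * g(companion),
where g_rel(pattern) is the genus of the pattern relative to the solid torus.
= 11 + 8 * 6
= 11 + 48 = 59

59


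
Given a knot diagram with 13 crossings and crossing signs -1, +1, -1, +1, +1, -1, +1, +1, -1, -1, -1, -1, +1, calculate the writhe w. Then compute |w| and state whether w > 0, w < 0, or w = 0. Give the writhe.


Step 1: Count positive crossings (+1).
Positive crossings: 6
Step 2: Count negative crossings (-1).
Negative crossings: 7
Step 3: Writhe = (positive) - (negative)
w = 6 - 7 = -1
Step 4: |w| = 1, and w is negative

-1


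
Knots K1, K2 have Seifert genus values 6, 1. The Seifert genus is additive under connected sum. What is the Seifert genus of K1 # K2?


The Seifert genus is additive under connected sum.
Seifert genus(K1 # K2) = (6) + (1)
= 7

7


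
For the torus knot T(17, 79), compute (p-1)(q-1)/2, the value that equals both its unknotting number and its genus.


For a torus knot T(p,q), both the unknotting number and genus equal (p-1)(q-1)/2.
= (17-1)(79-1)/2
= 16*78/2
= 1248/2 = 624

624


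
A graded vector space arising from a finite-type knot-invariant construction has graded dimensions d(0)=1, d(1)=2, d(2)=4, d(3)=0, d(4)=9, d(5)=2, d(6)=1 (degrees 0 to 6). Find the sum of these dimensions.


Total dimension = d(0) + d(1) + ... + d(6)
= 1 + 2 + 4 + 0 + 9 + 2 + 1
= 19

19


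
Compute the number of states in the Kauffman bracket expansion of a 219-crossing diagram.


Each crossing contributes 2 choices (A-smoothing or B-smoothing).
Total states = 2^219 = 842498333348457493583344221469363458551160763204392890034487820288

842498333348457493583344221469363458551160763204392890034487820288


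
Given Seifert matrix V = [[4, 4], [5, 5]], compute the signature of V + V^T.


Step 1: V + V^T = [[8, 9], [9, 10]]
Step 2: trace = 18, det = -1
Step 3: Discriminant = 18^2 - 4*(-1) = 328
Step 4: Eigenvalues: 18.0554, -0.0553851
Step 5: Signature = (# positive eigenvalues) - (# negative eigenvalues) = 0

0


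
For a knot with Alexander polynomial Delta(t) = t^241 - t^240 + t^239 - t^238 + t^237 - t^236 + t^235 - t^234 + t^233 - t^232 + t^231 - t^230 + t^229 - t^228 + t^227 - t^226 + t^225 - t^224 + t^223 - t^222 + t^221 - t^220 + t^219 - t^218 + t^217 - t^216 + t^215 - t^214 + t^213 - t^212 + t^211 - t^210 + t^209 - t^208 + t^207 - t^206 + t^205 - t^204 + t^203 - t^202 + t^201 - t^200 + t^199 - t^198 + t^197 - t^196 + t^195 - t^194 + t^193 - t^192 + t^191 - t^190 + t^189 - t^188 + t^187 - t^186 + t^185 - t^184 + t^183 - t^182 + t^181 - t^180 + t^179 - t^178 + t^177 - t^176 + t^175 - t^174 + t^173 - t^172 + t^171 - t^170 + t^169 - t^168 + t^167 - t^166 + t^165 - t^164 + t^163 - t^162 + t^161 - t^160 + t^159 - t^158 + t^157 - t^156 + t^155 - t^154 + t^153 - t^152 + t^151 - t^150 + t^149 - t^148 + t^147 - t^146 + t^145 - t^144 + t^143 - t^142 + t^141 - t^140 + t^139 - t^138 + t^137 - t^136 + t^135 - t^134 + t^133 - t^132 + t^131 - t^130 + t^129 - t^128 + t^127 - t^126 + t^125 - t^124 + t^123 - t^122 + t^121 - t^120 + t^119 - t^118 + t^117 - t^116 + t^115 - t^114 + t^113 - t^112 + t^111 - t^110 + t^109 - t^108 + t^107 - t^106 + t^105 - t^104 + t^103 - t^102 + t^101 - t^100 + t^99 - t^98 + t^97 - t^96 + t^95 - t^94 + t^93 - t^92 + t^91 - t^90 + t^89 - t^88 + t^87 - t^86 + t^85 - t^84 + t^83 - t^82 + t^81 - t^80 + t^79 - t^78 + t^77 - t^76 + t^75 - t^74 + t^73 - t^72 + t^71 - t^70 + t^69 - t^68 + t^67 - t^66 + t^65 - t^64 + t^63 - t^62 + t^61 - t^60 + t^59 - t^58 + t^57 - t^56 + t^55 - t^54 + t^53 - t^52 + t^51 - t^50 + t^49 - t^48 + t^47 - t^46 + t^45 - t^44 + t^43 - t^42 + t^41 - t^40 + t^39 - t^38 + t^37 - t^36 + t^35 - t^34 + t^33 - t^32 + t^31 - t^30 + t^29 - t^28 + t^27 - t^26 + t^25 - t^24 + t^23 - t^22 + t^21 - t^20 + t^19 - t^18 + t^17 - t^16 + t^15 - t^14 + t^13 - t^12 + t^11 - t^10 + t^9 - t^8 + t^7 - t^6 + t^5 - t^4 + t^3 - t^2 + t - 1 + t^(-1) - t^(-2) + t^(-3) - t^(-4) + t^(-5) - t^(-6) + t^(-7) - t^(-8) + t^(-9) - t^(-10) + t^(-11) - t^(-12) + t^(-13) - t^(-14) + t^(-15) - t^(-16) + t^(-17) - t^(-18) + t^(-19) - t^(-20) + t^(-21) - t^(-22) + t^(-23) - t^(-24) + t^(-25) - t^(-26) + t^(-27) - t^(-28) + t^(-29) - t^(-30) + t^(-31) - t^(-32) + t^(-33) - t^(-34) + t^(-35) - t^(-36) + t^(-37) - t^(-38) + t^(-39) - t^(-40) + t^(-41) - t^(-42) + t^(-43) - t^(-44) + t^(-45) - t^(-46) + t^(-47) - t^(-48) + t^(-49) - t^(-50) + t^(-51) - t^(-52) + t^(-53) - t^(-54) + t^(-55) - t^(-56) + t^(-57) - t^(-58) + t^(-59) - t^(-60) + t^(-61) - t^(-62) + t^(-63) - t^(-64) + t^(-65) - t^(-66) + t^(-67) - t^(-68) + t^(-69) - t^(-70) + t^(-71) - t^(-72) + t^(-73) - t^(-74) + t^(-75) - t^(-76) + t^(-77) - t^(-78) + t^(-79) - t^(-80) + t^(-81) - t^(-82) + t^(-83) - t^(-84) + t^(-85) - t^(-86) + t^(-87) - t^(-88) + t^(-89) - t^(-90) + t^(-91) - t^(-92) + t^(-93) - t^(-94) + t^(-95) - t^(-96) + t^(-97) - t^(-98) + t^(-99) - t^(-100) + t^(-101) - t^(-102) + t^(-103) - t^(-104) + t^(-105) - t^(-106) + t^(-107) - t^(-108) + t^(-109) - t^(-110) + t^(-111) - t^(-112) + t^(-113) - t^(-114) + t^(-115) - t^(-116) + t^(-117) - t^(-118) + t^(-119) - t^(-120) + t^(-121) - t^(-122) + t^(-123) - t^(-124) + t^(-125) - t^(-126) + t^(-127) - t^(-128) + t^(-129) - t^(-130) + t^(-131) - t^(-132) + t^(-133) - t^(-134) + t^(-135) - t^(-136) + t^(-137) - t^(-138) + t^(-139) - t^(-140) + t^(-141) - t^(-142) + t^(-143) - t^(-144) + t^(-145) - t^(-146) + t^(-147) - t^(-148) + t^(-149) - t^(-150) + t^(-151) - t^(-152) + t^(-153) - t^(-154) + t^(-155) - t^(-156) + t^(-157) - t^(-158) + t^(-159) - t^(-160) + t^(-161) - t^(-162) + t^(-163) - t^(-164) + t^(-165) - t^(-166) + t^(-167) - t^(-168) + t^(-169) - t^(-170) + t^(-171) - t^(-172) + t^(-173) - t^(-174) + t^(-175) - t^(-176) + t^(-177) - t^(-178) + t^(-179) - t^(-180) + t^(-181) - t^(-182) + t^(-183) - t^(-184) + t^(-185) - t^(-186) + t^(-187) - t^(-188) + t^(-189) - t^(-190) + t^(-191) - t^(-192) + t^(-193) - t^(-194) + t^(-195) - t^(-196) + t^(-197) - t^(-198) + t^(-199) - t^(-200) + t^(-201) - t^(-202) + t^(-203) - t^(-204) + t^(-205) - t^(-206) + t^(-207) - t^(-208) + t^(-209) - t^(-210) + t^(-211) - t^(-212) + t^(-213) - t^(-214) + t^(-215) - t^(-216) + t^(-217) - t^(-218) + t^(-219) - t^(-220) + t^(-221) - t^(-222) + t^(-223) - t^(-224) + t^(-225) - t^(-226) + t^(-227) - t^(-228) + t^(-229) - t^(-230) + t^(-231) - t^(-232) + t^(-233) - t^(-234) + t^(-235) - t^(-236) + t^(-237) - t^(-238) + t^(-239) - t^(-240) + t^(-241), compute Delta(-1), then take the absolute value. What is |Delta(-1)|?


Step 1: The polynomial has 483 terms with alternating signs, exponents from 241 down to -241.
Step 2: Substitute t = -1. The i-th term has coefficient (-1)^i and exponent (m-i),
  so its value is (-1)^i * (-1)^(m-i) = (-1)^m = -1 for every i.
Step 3: All 483 terms equal -1, so Delta(-1) = 483 * (-1) = -483
Step 4: |Delta(-1)| = 483

483


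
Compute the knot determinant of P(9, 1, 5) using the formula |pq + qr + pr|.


Step 1: Compute pq + qr + pr.
pq = 9*1 = 9
qr = 1*5 = 5
pr = 9*5 = 45
pq + qr + pr = 9 + 5 + 45 = 59
Step 2: Take absolute value.
det(P(9,1,5)) = |59| = 59

59


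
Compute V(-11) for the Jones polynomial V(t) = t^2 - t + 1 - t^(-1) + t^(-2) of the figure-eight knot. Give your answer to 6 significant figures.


Substituting t = -11 into V(t) = t^2 - t + 1 - t^(-1) + t^(-2):
  (+)t^(2) = 121
  (-)t^(1) = 11
  (+)t^(0) = 1
  (-)t^(-1) = 0.0909091
  (+)t^(-2) = 0.00826446
Sum = (121) + (11) + (1) + (0.0909091) + (0.00826446)
= 133.0991736
Rounded to 6 significant figures: 133.099

133.099


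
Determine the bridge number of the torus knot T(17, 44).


The bridge number of T(p,q) is min(p,q).
min(17, 44) = 17

17


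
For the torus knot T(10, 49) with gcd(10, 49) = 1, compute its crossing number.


For a torus knot T(p, q) with gcd(p,q)=1,
the crossing number is min(p*(q-1), q*(p-1)).
p*(q-1) = 10*48 = 480
q*(p-1) = 49*9 = 441
min(480, 441) = 441

441


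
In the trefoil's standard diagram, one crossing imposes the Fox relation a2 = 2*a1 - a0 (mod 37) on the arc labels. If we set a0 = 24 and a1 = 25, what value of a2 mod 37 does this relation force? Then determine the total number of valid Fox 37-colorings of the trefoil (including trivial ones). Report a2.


Step 1: Apply the given crossing relation 2*a1 - a0 - a2 = 0 (mod 37).
  a2 = 2*a1 - a0 mod 37
  a2 = 2*25 - 24 mod 37
  a2 = 50 - 24 mod 37
  a2 = 26 mod 37 = 26
Step 2: The trefoil has determinant 3.
  Number of Fox p-colorings (p prime) is p^2 if p = 3, else p.
  Since 37 does not divide 3, only trivial (constant) colorings exist.
  (So the trial a0 = 24, a1 = 25 with a0 != a1 does NOT extend to a valid coloring of the whole trefoil: the other two crossing relations require 3*(a1 - a0) = 0 (mod 37), which fails.)
  Total colorings = 37
Step 3: a2 = 26, total Fox 37-colorings = 37

26


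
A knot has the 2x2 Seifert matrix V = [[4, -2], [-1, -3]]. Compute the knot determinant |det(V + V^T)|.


Step 1: Form V + V^T where V = [[4, -2], [-1, -3]]
  V^T = [[4, -1], [-2, -3]]
  V + V^T = [[8, -3], [-3, -6]]
Step 2: det(V + V^T) = 8*(-6) - (-3)*(-3)
  = -48 - 9 = -57
Step 3: Knot determinant = |det(V + V^T)| = |-57| = 57

57


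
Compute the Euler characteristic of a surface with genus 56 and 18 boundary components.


chi = 2 - 2g - b
= 2 - 2*56 - 18
= 2 - 112 - 18 = -128

-128


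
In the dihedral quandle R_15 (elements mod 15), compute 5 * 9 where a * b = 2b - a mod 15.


5 * 9 = 2*9 - 5 mod 15
= 18 - 5 mod 15
= 13 mod 15 = 13

13


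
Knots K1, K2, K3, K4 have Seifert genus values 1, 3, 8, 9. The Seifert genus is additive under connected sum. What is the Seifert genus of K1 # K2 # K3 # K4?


The Seifert genus is additive under connected sum.
Seifert genus(K1 # K2 # K3 # K4) = (1) + (3) + (8) + (9)
= 21

21


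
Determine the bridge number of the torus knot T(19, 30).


The bridge number of T(p,q) is min(p,q).
min(19, 30) = 19

19


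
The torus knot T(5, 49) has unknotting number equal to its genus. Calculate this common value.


For a torus knot T(p,q), both the unknotting number and genus equal (p-1)(q-1)/2.
= (5-1)(49-1)/2
= 4*48/2
= 192/2 = 96

96


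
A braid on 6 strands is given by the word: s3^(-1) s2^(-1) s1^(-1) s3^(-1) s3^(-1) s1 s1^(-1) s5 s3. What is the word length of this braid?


The word length counts the number of generators (including inverses).
Listing each generator: s3^(-1), s2^(-1), s1^(-1), s3^(-1), s3^(-1), s1, s1^(-1), s5, s3
There are 9 generators in this braid word.

9


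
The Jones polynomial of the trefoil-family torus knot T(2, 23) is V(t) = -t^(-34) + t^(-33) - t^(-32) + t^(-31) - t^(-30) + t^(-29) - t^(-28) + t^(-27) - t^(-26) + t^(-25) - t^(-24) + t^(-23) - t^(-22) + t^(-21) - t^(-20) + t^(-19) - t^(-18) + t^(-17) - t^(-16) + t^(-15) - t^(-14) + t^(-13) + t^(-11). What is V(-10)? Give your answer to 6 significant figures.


Substituting t = -10 into V(t) = -t^(-34) + t^(-33) - t^(-32) + t^(-31) - t^(-30) + t^(-29) - t^(-28) + t^(-27) - t^(-26) + t^(-25) - t^(-24) + t^(-23) - t^(-22) + t^(-21) - t^(-20) + t^(-19) - t^(-18) + t^(-17) - t^(-16) + t^(-15) - t^(-14) + t^(-13) + t^(-11):
  (-)t^(-34) = -1e-34
  (+)t^(-33) = -1e-33
  (-)t^(-32) = -1e-32
  (+)t^(-31) = -1e-31
  (-)t^(-30) = -1e-30
  (+)t^(-29) = -1e-29
  (-)t^(-28) = -1e-28
  (+)t^(-27) = -1e-27
  (-)t^(-26) = -1e-26
  (+)t^(-25) = -1e-25
  (-)t^(-24) = -1e-24
  (+)t^(-23) = -1e-23
  (-)t^(-22) = -1e-22
  (+)t^(-21) = -1e-21
  (-)t^(-20) = -1e-20
  (+)t^(-19) = -1e-19
  (-)t^(-18) = -1e-18
  (+)t^(-17) = -1e-17
  (-)t^(-16) = -1e-16
  (+)t^(-15) = -1e-15
  (-)t^(-14) = -1e-14
  (+)t^(-13) = -1e-13
  (+)t^(-11) = -1e-11
Sum = (-1e-34) + (-1e-33) + (-1e-32) + (-1e-31) + (-1e-30) + (-1e-29) + (-1e-28) + (-1e-27) + (-1e-26) + (-1e-25) + (-1e-24) + (-1e-23) + (-1e-22) + (-1e-21) + (-1e-20) + (-1e-19) + (-1e-18) + (-1e-17) + (-1e-16) + (-1e-15) + (-1e-14) + (-1e-13) + (-1e-11)
= -1.011111111e-11
Rounded to 6 significant figures: -1.01111e-11

-1.01111e-11


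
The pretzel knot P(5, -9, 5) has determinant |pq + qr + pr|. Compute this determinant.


Step 1: Compute pq + qr + pr.
pq = 5*(-9) = -45
qr = (-9)*5 = -45
pr = 5*5 = 25
pq + qr + pr = -45 + (-45) + 25 = -65
Step 2: Take absolute value.
det(P(5,-9,5)) = |-65| = 65

65


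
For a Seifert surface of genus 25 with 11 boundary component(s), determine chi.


chi = 2 - 2g - b
= 2 - 2*25 - 11
= 2 - 50 - 11 = -59

-59


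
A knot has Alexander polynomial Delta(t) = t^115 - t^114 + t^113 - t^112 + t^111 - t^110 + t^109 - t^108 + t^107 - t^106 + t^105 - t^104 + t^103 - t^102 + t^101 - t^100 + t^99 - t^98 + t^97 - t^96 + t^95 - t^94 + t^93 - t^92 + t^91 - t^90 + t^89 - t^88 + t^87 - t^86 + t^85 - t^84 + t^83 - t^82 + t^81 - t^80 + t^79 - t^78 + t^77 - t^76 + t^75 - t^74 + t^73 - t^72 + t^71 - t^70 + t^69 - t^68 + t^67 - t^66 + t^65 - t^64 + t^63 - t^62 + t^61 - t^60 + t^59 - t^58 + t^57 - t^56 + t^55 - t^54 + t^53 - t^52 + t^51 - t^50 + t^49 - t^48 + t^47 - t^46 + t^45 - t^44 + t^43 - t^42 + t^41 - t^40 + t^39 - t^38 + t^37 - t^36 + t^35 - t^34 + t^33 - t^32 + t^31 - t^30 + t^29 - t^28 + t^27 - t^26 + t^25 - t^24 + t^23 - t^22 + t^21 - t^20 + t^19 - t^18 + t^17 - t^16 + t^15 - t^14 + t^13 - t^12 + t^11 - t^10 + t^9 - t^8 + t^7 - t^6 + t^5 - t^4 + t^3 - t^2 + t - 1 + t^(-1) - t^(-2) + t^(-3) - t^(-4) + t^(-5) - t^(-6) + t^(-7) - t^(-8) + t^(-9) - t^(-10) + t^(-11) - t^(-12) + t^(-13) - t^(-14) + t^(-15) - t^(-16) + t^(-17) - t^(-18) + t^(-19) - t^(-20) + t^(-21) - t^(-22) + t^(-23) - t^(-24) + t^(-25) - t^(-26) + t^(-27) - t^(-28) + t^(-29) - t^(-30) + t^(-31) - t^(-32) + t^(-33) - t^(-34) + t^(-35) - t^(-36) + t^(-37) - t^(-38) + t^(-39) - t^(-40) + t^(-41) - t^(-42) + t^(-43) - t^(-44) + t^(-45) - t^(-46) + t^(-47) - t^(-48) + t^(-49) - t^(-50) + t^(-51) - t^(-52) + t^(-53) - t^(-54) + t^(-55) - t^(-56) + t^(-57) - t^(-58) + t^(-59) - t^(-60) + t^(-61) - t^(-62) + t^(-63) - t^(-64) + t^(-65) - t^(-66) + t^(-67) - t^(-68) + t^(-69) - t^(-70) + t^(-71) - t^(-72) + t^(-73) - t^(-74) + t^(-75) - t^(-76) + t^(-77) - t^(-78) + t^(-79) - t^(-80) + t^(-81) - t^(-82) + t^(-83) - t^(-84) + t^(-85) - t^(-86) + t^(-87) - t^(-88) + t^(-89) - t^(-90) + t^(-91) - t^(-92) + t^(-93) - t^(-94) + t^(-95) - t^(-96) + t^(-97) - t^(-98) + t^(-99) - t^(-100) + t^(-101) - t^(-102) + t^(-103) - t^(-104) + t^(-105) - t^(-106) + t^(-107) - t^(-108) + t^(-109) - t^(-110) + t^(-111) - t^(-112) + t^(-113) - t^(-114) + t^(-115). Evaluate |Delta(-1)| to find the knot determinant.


Step 1: The polynomial has 231 terms with alternating signs, exponents from 115 down to -115.
Step 2: Substitute t = -1. The i-th term has coefficient (-1)^i and exponent (m-i),
  so its value is (-1)^i * (-1)^(m-i) = (-1)^m = -1 for every i.
Step 3: All 231 terms equal -1, so Delta(-1) = 231 * (-1) = -231
Step 4: |Delta(-1)| = 231

231


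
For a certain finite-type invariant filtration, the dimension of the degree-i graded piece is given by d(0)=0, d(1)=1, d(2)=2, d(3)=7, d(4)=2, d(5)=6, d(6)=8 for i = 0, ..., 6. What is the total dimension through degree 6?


Total dimension = d(0) + d(1) + ... + d(6)
= 0 + 1 + 2 + 7 + 2 + 6 + 8
= 26

26


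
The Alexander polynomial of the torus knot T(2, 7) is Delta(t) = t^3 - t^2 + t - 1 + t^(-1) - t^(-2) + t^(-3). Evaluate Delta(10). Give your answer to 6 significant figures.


Substituting t = 10 into Delta(t) = t^3 - t^2 + t - 1 + t^(-1) - t^(-2) + t^(-3):
Term values: (1000) + (-100) + (10) + (-1) + (0.1) + (-0.01) + (0.001)
Sum = 909.091
Rounded to 6 significant figures: 909.091

909.091


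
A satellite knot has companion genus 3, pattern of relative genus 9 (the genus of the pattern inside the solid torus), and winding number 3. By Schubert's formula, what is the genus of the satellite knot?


Schubert: g(satellite) = g_rel(pattern) + |winding| * g(companion),
where g_rel(pattern) is the genus of the pattern relative to the solid torus.
= 9 + 3 * 3
= 9 + 9 = 18

18


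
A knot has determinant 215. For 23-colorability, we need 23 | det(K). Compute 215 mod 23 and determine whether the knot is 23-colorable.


Step 1: A knot is p-colorable if and only if p divides its determinant.
Step 2: Compute 215 mod 23.
215 = 9 * 23 + 8
Step 3: 215 mod 23 = 8
Step 4: The knot is 23-colorable: no

8


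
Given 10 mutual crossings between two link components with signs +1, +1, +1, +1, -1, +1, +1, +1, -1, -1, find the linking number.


Step 1: Count positive crossings: 7
Step 2: Count negative crossings: 3
Step 3: Sum of signs = 7 - 3 = 4
Step 4: Linking number = sum/2 = 4/2 = 2

2


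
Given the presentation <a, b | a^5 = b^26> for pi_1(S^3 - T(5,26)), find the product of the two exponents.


The relation is a^5 = b^26.
Product of exponents = 5 * 26
= 130

130


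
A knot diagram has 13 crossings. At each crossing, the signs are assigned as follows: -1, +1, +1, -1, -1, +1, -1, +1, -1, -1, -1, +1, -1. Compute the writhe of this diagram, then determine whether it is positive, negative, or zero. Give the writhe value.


Step 1: Count positive crossings (+1).
Positive crossings: 5
Step 2: Count negative crossings (-1).
Negative crossings: 8
Step 3: Writhe = (positive) - (negative)
w = 5 - 8 = -3
Step 4: |w| = 3, and w is negative

-3


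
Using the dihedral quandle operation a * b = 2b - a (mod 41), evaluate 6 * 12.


6 * 12 = 2*12 - 6 mod 41
= 24 - 6 mod 41
= 18 mod 41 = 18

18


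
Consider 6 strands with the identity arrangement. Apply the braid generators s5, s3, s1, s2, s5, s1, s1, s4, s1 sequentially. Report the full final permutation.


Starting with identity [1, 2, 3, 4, 5, 6].
Apply generators in sequence:
  After s5: [1, 2, 3, 4, 6, 5]
  After s3: [1, 2, 4, 3, 6, 5]
  After s1: [2, 1, 4, 3, 6, 5]
  After s2: [2, 4, 1, 3, 6, 5]
  After s5: [2, 4, 1, 3, 5, 6]
  After s1: [4, 2, 1, 3, 5, 6]
  After s1: [2, 4, 1, 3, 5, 6]
  After s4: [2, 4, 1, 5, 3, 6]
  After s1: [4, 2, 1, 5, 3, 6]
Final permutation: [4, 2, 1, 5, 3, 6]

[4, 2, 1, 5, 3, 6]


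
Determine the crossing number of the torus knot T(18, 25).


For a torus knot T(p, q) with gcd(p,q)=1,
the crossing number is min(p*(q-1), q*(p-1)).
p*(q-1) = 18*24 = 432
q*(p-1) = 25*17 = 425
min(432, 425) = 425

425


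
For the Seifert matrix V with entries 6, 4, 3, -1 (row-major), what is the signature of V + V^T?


Step 1: V + V^T = [[12, 7], [7, -2]]
Step 2: trace = 10, det = -73
Step 3: Discriminant = 10^2 - 4*(-73) = 392
Step 4: Eigenvalues: 14.8995, -4.89949
Step 5: Signature = (# positive eigenvalues) - (# negative eigenvalues) = 0

0


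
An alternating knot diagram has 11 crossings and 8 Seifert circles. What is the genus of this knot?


For alternating knots, g = (c - s + 1)/2.
= (11 - 8 + 1)/2
= 4/2 = 2

2


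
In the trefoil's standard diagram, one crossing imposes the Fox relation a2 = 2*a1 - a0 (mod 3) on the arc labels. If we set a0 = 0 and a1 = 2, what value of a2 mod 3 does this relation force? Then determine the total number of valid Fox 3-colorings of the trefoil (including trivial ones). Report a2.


Step 1: Apply the given crossing relation 2*a1 - a0 - a2 = 0 (mod 3).
  a2 = 2*a1 - a0 mod 3
  a2 = 2*2 - 0 mod 3
  a2 = 4 - 0 mod 3
  a2 = 4 mod 3 = 1
Step 2: The trefoil has determinant 3.
  Number of Fox p-colorings (p prime) is p^2 if p = 3, else p.
  Since p = 3 divides det = 3, the trefoil is 3-colorable.
  (Indeed for p = 3 any choice of a0, a1 extends to a valid coloring; the trial (a0, a1, a2) = (0, 2, 1) satisfies all three crossing relations.)
  Total colorings = 3^2 = 9
Step 3: a2 = 1, total Fox 3-colorings = 9

1


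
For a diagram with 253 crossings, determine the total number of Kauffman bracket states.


Each crossing contributes 2 choices (A-smoothing or B-smoothing).
Total states = 2^253 = 14474011154664524427946373126085988481658748083205070504932198000989141204992

14474011154664524427946373126085988481658748083205070504932198000989141204992


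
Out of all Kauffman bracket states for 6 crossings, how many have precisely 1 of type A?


We choose which 1 of 6 crossings get A-smoothings.
C(6, 1) = 6! / (1! * 5!)
= 6

6


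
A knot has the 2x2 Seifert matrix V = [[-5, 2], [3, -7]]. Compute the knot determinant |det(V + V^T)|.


Step 1: Form V + V^T where V = [[-5, 2], [3, -7]]
  V^T = [[-5, 3], [2, -7]]
  V + V^T = [[-10, 5], [5, -14]]
Step 2: det(V + V^T) = (-10)*(-14) - 5*5
  = 140 - 25 = 115
Step 3: Knot determinant = |det(V + V^T)| = |115| = 115

115
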